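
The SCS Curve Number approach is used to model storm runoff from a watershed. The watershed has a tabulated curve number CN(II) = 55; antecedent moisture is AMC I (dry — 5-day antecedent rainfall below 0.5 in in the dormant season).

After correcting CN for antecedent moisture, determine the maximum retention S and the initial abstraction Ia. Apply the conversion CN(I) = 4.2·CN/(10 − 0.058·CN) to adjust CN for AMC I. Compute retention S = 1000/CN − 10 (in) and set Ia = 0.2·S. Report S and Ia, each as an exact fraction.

Adjust CN=55 to AMC I: 4.2·55/(10 − 0.058·55) → 231 ÷ (681/100) = 7700/227 ≈ 33.921
Max retention: S = 1000/(7700/227) − 10 = 1500/77 in (≈ 19.481 in)
Ia = 0.2S: 0.2·19.481 = 3.896 in (exactly 300/77)

S = 1500/77 in ≈ 19.481 in; Ia = 300/77 in ≈ 3.896 in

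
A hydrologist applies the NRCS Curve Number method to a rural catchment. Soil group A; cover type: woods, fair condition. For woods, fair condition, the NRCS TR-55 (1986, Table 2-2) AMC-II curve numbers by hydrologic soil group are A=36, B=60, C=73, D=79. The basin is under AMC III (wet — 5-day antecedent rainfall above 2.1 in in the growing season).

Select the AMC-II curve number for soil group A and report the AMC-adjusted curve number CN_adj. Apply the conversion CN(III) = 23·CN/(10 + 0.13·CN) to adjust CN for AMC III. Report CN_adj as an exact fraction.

NRCS table: woods, fair condition, soil group A → CN(II) = 36
Adjust CN=36 to AMC III: 23·36/(10 + 0.13·36) → 828 ÷ (367/25) = 20700/367 ≈ 56.403

CN_adj = 20700/367 ≈ 56.403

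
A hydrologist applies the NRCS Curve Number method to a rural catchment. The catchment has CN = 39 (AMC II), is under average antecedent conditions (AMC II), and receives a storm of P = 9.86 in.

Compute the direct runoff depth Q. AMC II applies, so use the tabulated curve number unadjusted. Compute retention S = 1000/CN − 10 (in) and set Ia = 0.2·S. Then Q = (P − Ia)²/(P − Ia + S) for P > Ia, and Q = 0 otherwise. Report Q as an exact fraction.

CN(II) = 39; AMC II needs no correction.
Retention S: 1000/CN − 10 with CN=39.000 → S = 610/39 ≈ 15.641 in
Ia = 0.2S: 0.2·15.641 = 3.128 in (exactly 122/39)
Since P=9.860 > Ia=3.128: effective rainfall P−Ia = 13127/1950 in
Q: (13127/1950)² ÷ (43627/1950) = 172318129/85072650 in (≈ 2.026 in)

Q = 172318129/85072650 in ≈ 2.026 in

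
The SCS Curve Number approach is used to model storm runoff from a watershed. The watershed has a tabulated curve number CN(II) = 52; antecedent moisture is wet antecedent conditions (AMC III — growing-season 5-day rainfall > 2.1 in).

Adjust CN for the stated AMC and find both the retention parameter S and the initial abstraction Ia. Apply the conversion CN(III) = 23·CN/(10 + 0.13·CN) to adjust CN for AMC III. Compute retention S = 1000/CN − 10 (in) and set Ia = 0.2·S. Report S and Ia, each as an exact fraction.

Adjust CN=52 to AMC III: 23·52/(10 + 0.13·52) → 1196 ÷ (419/25) = 29900/419 ≈ 71.360
Retention S: 1000/CN − 10 with CN=71.360 → S = 1200/299 ≈ 4.013 in
Ia = 0.2S: 0.2·4.013 = 0.803 in (exactly 240/299)

S = 1200/299 in ≈ 4.013 in; Ia = 240/299 in ≈ 0.803 in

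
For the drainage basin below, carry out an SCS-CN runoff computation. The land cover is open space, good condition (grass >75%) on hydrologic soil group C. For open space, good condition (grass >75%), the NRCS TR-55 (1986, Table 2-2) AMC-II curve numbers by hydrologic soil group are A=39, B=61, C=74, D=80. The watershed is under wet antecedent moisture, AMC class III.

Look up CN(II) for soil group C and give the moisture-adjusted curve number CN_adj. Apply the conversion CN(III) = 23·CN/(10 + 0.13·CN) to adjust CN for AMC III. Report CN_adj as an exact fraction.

CN_adj = 85100/981 ≈ 86.748

NRCS table: open space, good condition (grass >75%), soil group C → CN(II) = 74
CN(III) from CN(II)=74: (23·74)/(10 + 0.13·74) = 85100/981 ≈ 86.748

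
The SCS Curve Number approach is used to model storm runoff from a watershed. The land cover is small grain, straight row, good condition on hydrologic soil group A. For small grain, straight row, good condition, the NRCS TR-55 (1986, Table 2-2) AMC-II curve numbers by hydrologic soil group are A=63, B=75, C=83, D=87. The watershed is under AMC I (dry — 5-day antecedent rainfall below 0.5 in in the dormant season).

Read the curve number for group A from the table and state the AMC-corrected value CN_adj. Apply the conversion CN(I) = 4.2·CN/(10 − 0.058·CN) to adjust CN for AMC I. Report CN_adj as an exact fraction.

CN_adj = 132300/3173 ≈ 41.696

NRCS table: small grain, straight row, good condition, soil group A → CN(II) = 63
Dry (AMC I): CN(I) = 4.2·63/(10 − 0.058·63) = (1323/5)/(3173/500) = 132300/3173 ≈ 41.696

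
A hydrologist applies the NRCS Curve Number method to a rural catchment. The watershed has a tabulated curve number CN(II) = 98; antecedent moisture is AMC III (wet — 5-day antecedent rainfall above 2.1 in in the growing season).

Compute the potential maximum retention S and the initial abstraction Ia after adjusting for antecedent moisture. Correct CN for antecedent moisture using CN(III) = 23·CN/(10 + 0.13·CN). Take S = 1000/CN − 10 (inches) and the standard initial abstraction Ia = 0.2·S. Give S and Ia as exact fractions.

Wet (AMC III): CN(III) = 23·98/(10 + 0.13·98) = 2254/(1137/50) = 112700/1137 ≈ 99.120
Retention S: 1000/CN − 10 with CN=99.120 → S = 100/1127 ≈ 0.089 in
Ia = 0.2·(100/1127) = 20/1127 in ≈ 0.018 in

S = 100/1127 in ≈ 0.089 in; Ia = 20/1127 in ≈ 0.018 in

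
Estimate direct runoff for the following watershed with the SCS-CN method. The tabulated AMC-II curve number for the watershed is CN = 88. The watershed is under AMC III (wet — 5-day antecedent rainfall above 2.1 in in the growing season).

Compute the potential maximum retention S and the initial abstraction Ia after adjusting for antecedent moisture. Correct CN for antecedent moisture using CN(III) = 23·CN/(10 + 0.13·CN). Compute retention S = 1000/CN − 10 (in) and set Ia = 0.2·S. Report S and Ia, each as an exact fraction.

S = 150/253 in ≈ 0.593 in; Ia = 30/253 in ≈ 0.119 in

Adjust CN=88 to AMC III: 23·88/(10 + 0.13·88) → 2024 ÷ (536/25) = 6325/67 ≈ 94.403
Max retention: S = 1000/(6325/67) − 10 = 150/253 in (≈ 0.593 in)
Initial abstraction Ia = S/5 = (150/253)/5 = 30/253 ≈ 0.119 in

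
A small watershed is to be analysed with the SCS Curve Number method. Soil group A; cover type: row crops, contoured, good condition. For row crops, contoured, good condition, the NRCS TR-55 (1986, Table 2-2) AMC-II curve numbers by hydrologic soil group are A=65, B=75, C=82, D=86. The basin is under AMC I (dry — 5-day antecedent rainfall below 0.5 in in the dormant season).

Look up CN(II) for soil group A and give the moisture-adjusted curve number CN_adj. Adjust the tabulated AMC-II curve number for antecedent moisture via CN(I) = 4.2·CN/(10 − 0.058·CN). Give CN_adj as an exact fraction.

NRCS table: row crops, contoured, good condition, soil group A → CN(II) = 65
Adjust CN=65 to AMC I: 4.2·65/(10 − 0.058·65) → 273 ÷ (623/100) = 3900/89 ≈ 43.820

CN_adj = 3900/89 ≈ 43.820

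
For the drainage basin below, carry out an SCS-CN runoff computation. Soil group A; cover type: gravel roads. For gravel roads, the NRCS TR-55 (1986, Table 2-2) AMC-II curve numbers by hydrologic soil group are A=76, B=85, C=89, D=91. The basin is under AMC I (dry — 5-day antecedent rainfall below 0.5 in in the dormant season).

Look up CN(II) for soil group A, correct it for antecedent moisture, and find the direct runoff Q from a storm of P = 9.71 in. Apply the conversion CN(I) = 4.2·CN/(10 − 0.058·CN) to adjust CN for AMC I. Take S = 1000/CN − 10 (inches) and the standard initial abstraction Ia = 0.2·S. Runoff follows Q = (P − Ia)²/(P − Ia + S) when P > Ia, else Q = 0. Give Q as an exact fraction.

Q = 11912194449/2781601900 in ≈ 4.282 in

NRCS table: gravel roads, soil group A → CN(II) = 76
Dry (AMC I): CN(I) = 4.2·76/(10 − 0.058·76) = (1596/5)/(699/125) = 13300/233 ≈ 57.082
S = 1000/(13300/233) − 10 = 1000/133 in ≈ 7.519 in
Initial abstraction Ia = S/5 = (1000/133)/5 = 200/133 ≈ 1.504 in
Since P=9.710 > Ia=1.504: effective rainfall P−Ia = 109143/13300 in
Q: (109143/13300)² ÷ (209143/13300) = 11912194449/2781601900 in (≈ 4.282 in)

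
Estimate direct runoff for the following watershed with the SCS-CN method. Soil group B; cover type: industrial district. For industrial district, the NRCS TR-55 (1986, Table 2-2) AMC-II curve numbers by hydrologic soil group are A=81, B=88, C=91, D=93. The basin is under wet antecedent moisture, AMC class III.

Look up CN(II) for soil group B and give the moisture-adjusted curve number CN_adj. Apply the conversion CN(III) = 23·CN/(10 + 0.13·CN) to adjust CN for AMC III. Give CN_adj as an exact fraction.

CN_adj = 6325/67 ≈ 94.403

NRCS table: industrial district, soil group B → CN(II) = 88
Wet (AMC III): CN(III) = 23·88/(10 + 0.13·88) = 2024/(536/25) = 6325/67 ≈ 94.403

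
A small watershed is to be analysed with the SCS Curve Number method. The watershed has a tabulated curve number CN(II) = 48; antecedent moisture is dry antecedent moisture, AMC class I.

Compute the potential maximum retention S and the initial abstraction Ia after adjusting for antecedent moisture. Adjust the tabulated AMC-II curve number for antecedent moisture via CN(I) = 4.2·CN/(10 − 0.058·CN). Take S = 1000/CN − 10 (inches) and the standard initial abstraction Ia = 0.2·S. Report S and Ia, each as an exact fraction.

Dry (AMC I): CN(I) = 4.2·48/(10 − 0.058·48) = (1008/5)/(902/125) = 12600/451 ≈ 27.938
Max retention: S = 1000/(12600/451) − 10 = 1625/63 in (≈ 25.794 in)
Ia = 0.2·(1625/63) = 325/63 in ≈ 5.159 in

S = 1625/63 in ≈ 25.794 in; Ia = 325/63 in ≈ 5.159 in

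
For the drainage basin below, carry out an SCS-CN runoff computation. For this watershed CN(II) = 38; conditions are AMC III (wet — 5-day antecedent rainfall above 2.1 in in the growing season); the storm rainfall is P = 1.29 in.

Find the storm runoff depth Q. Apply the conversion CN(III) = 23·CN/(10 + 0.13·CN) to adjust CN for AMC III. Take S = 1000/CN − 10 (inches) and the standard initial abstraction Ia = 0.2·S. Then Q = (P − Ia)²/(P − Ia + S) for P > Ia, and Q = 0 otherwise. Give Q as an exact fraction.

Adjust CN=38 to AMC III: 23·38/(10 + 0.13·38) → 874 ÷ (747/50) = 43700/747 ≈ 58.501
S = 1000/(43700/747) − 10 = 3100/437 in ≈ 7.094 in
Ia = 0.2·(3100/437) = 620/437 in ≈ 1.419 in
P = 1.290 ≤ Ia = 1.419 in: entire storm abstracted, Q = 0.

Q = 0 in ≈ 0.000 in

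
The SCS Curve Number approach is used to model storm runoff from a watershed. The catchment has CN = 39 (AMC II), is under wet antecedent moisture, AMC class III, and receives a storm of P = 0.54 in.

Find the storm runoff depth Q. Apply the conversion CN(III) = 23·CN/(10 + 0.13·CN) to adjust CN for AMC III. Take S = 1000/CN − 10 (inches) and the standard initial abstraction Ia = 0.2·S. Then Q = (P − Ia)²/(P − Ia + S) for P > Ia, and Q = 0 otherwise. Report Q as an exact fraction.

CN(III) from CN(II)=39: (23·39)/(10 + 0.13·39) = 89700/1507 ≈ 59.522
Retention S: 1000/CN − 10 with CN=59.522 → S = 6100/897 ≈ 6.800 in
Ia = 0.2S: 0.2·6.800 = 1.360 in (exactly 1220/897)
P = 0.540 ≤ Ia = 1.360 in: entire storm abstracted, Q = 0.

Q = 0 in ≈ 0.000 in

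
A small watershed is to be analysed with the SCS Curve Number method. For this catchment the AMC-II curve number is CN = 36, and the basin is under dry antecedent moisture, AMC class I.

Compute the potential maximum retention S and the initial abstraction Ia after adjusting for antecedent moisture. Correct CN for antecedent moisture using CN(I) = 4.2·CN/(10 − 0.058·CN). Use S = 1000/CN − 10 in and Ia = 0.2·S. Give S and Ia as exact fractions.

Dry (AMC I): CN(I) = 4.2·36/(10 − 0.058·36) = (756/5)/(989/125) = 18900/989 ≈ 19.110
Max retention: S = 1000/(18900/989) − 10 = 8000/189 in (≈ 42.328 in)
Ia = 0.2·(8000/189) = 1600/189 in ≈ 8.466 in

S = 8000/189 in ≈ 42.328 in; Ia = 1600/189 in ≈ 8.466 in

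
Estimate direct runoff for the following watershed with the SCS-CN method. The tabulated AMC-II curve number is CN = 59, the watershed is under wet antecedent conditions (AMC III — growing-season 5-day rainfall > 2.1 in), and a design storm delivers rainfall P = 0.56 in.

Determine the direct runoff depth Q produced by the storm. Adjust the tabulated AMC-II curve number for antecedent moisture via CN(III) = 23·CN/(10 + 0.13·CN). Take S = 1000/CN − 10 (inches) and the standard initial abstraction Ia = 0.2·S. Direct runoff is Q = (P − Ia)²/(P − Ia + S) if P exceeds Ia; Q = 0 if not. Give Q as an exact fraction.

Q = 0 in ≈ 0.000 in

Wet (AMC III): CN(III) = 23·59/(10 + 0.13·59) = 1357/(1767/100) = 135700/1767 ≈ 76.797
S = 1000/(135700/1767) − 10 = 4100/1357 in ≈ 3.021 in
Ia = 0.2S: 0.2·3.021 = 0.604 in (exactly 820/1357)
P = 0.560 ≤ Ia = 0.604 in: entire storm abstracted, Q = 0.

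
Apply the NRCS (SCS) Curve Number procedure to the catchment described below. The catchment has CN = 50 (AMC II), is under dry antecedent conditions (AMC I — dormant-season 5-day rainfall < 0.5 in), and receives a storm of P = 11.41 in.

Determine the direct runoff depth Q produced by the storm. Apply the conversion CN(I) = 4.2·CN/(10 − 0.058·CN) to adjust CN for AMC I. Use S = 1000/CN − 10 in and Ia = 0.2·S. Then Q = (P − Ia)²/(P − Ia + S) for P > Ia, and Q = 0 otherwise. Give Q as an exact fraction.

Q = 194909521/134318100 in ≈ 1.451 in

Dry (AMC I): CN(I) = 4.2·50/(10 − 0.058·50) = 210/(71/10) = 2100/71 ≈ 29.577
S = 1000/(2100/71) − 10 = 500/21 in ≈ 23.810 in
Initial abstraction Ia = S/5 = (500/21)/5 = 100/21 ≈ 4.762 in
Since P=11.410 > Ia=4.762: effective rainfall P−Ia = 13961/2100 in
Q: (13961/2100)² ÷ (63961/2100) = 194909521/134318100 in (≈ 1.451 in)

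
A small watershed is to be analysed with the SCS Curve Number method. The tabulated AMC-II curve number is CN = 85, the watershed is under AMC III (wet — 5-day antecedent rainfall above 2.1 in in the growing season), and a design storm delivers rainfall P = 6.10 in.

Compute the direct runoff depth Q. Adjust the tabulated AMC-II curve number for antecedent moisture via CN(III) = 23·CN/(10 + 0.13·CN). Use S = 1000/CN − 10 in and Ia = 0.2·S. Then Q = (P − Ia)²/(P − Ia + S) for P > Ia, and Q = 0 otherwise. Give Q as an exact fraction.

CN(III) from CN(II)=85: (23·85)/(10 + 0.13·85) = 39100/421 ≈ 92.874
Retention S: 1000/CN − 10 with CN=92.874 → S = 300/391 ≈ 0.767 in
Ia = 0.2·(300/391) = 60/391 in ≈ 0.153 in
Excess rainfall: 6.100 − 0.153 = 5.947 in; P > Ia so Q > 0
Q: (23251/3910)² ÷ (26251/3910) = 540609001/102641410 in (≈ 5.267 in)

Q = 540609001/102641410 in ≈ 5.267 in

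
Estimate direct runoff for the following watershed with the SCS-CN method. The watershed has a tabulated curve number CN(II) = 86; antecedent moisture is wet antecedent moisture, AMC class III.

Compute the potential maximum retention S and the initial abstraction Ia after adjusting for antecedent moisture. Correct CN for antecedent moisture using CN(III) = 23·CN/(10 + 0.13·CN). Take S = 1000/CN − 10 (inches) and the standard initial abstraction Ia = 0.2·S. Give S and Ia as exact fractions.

S = 700/989 in ≈ 0.708 in; Ia = 140/989 in ≈ 0.142 in

Adjust CN=86 to AMC III: 23·86/(10 + 0.13·86) → 1978 ÷ (1059/50) = 98900/1059 ≈ 93.390
S = 1000/(98900/1059) − 10 = 700/989 in ≈ 0.708 in
Ia = 0.2S: 0.2·0.708 = 0.142 in (exactly 140/989)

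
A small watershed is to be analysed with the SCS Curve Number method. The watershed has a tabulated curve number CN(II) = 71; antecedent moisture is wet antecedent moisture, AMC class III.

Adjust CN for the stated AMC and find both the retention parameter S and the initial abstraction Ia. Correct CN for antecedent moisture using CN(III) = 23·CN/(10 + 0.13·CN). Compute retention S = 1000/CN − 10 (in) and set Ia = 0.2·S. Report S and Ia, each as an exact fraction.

Wet (AMC III): CN(III) = 23·71/(10 + 0.13·71) = 1633/(1923/100) = 163300/1923 ≈ 84.919
S = 1000/(163300/1923) − 10 = 2900/1633 in ≈ 1.776 in
Ia = 0.2·(2900/1633) = 580/1633 in ≈ 0.355 in

S = 2900/1633 in ≈ 1.776 in; Ia = 580/1633 in ≈ 0.355 in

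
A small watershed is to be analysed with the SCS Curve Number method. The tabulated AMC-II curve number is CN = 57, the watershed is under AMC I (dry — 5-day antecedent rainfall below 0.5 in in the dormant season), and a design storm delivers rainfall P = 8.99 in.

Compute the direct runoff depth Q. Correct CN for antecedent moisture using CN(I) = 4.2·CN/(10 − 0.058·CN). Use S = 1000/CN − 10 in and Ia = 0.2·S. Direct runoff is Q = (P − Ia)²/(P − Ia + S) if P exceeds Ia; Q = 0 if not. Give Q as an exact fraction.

Q = 417449086609/334693529100 in ≈ 1.247 in

Dry (AMC I): CN(I) = 4.2·57/(10 − 0.058·57) = (1197/5)/(3347/500) = 119700/3347 ≈ 35.763
Max retention: S = 1000/(119700/3347) − 10 = 21500/1197 in (≈ 17.962 in)
Ia = 0.2·(21500/1197) = 4300/1197 in ≈ 3.592 in
P − Ia = 8.990 − 3.592 = 646103/119700 ≈ 5.398 in (> 0, runoff occurs)
Runoff Q = (P−Ia)²/(P−Ia+S) = (5.398)²/(5.398+17.962) = 417449086609/334693529100 ≈ 1.247 in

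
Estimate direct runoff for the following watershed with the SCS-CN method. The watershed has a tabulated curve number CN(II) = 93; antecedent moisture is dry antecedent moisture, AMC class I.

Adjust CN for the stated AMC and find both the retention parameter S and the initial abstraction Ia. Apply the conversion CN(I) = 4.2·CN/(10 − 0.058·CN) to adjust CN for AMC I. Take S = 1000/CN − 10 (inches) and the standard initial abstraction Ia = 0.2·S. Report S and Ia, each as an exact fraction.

S = 500/279 in ≈ 1.792 in; Ia = 100/279 in ≈ 0.358 in

Adjust CN=93 to AMC I: 4.2·93/(10 − 0.058·93) → (1953/5) ÷ (2303/500) = 27900/329 ≈ 84.802
S = 1000/(27900/329) − 10 = 500/279 in ≈ 1.792 in
Ia = 0.2·(500/279) = 100/279 in ≈ 0.358 in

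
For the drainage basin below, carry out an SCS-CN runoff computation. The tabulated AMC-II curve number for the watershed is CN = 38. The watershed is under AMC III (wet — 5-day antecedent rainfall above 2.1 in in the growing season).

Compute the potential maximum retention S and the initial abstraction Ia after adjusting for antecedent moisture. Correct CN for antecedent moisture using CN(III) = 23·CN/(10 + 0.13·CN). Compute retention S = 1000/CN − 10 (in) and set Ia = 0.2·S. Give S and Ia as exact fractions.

Adjust CN=38 to AMC III: 23·38/(10 + 0.13·38) → 874 ÷ (747/50) = 43700/747 ≈ 58.501
S = 1000/(43700/747) − 10 = 3100/437 in ≈ 7.094 in
Ia = 0.2·(3100/437) = 620/437 in ≈ 1.419 in

S = 3100/437 in ≈ 7.094 in; Ia = 620/437 in ≈ 1.419 in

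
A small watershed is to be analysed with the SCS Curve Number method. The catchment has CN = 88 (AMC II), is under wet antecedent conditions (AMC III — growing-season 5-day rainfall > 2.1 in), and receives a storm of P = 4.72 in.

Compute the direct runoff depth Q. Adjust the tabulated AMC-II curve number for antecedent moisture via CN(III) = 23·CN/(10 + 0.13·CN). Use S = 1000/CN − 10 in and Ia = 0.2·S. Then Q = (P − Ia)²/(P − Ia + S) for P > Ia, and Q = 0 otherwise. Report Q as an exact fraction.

Q = 423521408/103900775 in ≈ 4.076 in

Wet (AMC III): CN(III) = 23·88/(10 + 0.13·88) = 2024/(536/25) = 6325/67 ≈ 94.403
S = 1000/(6325/67) − 10 = 150/253 in ≈ 0.593 in
Initial abstraction Ia = S/5 = (150/253)/5 = 30/253 ≈ 0.119 in
P − Ia = 4.720 − 0.119 = 29104/6325 ≈ 4.601 in (> 0, runoff occurs)
Q: (29104/6325)² ÷ (32854/6325) = 423521408/103900775 in (≈ 4.076 in)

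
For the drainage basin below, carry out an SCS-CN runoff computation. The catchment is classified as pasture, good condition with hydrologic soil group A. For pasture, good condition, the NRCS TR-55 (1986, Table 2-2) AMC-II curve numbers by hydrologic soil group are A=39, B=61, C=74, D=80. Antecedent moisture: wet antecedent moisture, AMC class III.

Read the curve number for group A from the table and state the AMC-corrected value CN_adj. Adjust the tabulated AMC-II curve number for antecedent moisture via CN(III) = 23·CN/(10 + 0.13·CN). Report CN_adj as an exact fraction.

CN_adj = 89700/1507 ≈ 59.522

NRCS table: pasture, good condition, soil group A → CN(II) = 39
CN(III) from CN(II)=39: (23·39)/(10 + 0.13·39) = 89700/1507 ≈ 59.522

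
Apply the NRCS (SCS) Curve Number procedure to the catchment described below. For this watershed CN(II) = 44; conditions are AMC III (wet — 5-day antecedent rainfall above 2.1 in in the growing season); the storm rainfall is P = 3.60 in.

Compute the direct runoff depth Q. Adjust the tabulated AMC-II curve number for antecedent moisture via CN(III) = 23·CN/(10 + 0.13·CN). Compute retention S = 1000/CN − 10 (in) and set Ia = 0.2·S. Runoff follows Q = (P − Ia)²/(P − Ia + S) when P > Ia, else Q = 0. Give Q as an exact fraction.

Q = 4973858/6422405 in ≈ 0.774 in

Adjust CN=44 to AMC III: 23·44/(10 + 0.13·44) → 1012 ÷ (393/25) = 25300/393 ≈ 64.377
Retention S: 1000/CN − 10 with CN=64.377 → S = 1400/253 ≈ 5.534 in
Ia = 0.2·(1400/253) = 280/253 in ≈ 1.107 in
Excess rainfall: 3.600 − 1.107 = 2.493 in; P > Ia so Q > 0
Q = (3154/1265)²/((3154/1265) + 1400/253) = (9947716/1600225)/(10154/1265) = 4973858/6422405 in ≈ 0.774 in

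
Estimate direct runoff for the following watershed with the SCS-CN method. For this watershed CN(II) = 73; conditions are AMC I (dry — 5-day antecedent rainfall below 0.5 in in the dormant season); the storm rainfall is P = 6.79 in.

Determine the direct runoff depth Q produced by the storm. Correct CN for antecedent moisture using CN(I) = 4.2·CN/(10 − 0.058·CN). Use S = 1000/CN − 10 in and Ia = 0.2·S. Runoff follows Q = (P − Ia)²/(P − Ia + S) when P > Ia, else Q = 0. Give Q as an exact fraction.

Q = 66033066961/36126115900 in ≈ 1.828 in

Adjust CN=73 to AMC I: 4.2·73/(10 − 0.058·73) → (1533/5) ÷ (2883/500) = 51100/961 ≈ 53.174
Retention S: 1000/CN − 10 with CN=53.174 → S = 4500/511 ≈ 8.806 in
Initial abstraction Ia = S/5 = (4500/511)/5 = 900/511 ≈ 1.761 in
Since P=6.790 > Ia=1.761: effective rainfall P−Ia = 256969/51100 in
Runoff Q = (P−Ia)²/(P−Ia+S) = (5.029)²/(5.029+8.806) = 66033066961/36126115900 ≈ 1.828 in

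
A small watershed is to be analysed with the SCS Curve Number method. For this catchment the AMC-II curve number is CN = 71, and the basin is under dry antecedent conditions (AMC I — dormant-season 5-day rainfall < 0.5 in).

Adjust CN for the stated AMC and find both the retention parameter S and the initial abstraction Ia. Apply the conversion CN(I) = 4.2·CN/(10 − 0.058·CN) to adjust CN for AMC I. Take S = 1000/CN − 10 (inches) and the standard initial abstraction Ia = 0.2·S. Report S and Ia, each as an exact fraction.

S = 14500/1491 in ≈ 9.725 in; Ia = 2900/1491 in ≈ 1.945 in

CN(I) from CN(II)=71: (4.2·71)/(10 − 0.058·71) = 149100/2941 ≈ 50.697
Retention S: 1000/CN − 10 with CN=50.697 → S = 14500/1491 ≈ 9.725 in
Ia = 0.2S: 0.2·9.725 = 1.945 in (exactly 2900/1491)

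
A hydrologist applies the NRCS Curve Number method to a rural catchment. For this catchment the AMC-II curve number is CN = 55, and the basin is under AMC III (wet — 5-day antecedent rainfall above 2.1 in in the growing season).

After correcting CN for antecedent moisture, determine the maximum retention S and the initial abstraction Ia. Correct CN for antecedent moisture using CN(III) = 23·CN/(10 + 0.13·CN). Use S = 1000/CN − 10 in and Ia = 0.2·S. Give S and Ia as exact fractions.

S = 900/253 in ≈ 3.557 in; Ia = 180/253 in ≈ 0.711 in

Adjust CN=55 to AMC III: 23·55/(10 + 0.13·55) → 1265 ÷ (343/20) = 25300/343 ≈ 73.761
Max retention: S = 1000/(25300/343) − 10 = 900/253 in (≈ 3.557 in)
Ia = 0.2·(900/253) = 180/253 in ≈ 0.711 in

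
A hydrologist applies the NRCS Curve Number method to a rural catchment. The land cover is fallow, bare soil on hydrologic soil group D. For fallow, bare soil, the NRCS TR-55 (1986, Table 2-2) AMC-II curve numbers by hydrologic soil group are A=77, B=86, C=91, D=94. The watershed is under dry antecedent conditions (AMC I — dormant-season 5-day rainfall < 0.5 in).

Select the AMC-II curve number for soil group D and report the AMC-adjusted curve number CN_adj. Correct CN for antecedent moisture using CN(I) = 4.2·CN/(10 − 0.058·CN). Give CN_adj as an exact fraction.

NRCS table: fallow, bare soil, soil group D → CN(II) = 94
CN(I) from CN(II)=94: (4.2·94)/(10 − 0.058·94) = 32900/379 ≈ 86.807

CN_adj = 32900/379 ≈ 86.807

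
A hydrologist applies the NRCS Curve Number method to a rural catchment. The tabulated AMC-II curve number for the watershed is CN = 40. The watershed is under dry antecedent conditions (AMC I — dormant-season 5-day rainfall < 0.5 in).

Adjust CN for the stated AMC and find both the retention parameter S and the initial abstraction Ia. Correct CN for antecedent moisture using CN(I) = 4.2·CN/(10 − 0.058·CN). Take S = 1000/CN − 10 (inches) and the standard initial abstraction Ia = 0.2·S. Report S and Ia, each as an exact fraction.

Adjust CN=40 to AMC I: 4.2·40/(10 − 0.058·40) → 168 ÷ (192/25) = 175/8 ≈ 21.875
S = 1000/(175/8) − 10 = 250/7 in ≈ 35.714 in
Ia = 0.2S: 0.2·35.714 = 7.143 in (exactly 50/7)

S = 250/7 in ≈ 35.714 in; Ia = 50/7 in ≈ 7.143 in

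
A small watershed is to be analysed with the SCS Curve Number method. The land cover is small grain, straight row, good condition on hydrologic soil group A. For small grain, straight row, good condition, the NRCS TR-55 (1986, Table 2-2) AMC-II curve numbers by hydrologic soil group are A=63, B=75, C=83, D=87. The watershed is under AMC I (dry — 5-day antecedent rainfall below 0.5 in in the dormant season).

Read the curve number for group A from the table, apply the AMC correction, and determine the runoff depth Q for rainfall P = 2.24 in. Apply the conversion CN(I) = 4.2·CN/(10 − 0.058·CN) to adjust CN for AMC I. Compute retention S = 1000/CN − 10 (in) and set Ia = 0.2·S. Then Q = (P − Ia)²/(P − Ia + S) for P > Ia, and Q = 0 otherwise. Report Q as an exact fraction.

NRCS table: small grain, straight row, good condition, soil group A → CN(II) = 63
Dry (AMC I): CN(I) = 4.2·63/(10 − 0.058·63) = (1323/5)/(3173/500) = 132300/3173 ≈ 41.696
Max retention: S = 1000/(132300/3173) − 10 = 18500/1323 in (≈ 13.983 in)
Initial abstraction Ia = S/5 = (18500/1323)/5 = 3700/1323 ≈ 2.797 in
P = 2.240 ≤ Ia = 2.797 in: entire storm abstracted, Q = 0.

Q = 0 in ≈ 0.000 in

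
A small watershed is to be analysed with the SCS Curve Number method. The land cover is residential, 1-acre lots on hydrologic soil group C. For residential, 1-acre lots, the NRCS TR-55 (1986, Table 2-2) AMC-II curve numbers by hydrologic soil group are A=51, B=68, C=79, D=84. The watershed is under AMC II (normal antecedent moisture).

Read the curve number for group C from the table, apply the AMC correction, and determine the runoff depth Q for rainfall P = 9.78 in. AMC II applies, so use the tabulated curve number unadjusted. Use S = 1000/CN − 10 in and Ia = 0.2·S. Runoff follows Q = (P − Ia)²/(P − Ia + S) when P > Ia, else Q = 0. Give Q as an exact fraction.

Q = 444837987/61924150 in ≈ 7.184 in

NRCS table: residential, 1-acre lots, soil group C → CN(II) = 79
Average conditions: CN = 79 (no AMC adjustment).
Max retention: S = 1000/79 − 10 = 210/79 in (≈ 2.658 in)
Ia = 0.2S: 0.2·2.658 = 0.532 in (exactly 42/79)
P − Ia = 9.780 − 0.532 = 36531/3950 ≈ 9.248 in (> 0, runoff occurs)
Runoff Q = (P−Ia)²/(P−Ia+S) = (9.248)²/(9.248+2.658) = 444837987/61924150 ≈ 7.184 in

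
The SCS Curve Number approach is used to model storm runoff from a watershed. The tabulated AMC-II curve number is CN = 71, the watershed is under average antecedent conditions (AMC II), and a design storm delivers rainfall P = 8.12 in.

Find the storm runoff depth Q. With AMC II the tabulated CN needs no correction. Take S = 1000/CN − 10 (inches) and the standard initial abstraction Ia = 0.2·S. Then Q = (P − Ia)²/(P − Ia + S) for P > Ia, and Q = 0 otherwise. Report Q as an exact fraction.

Average conditions: CN = 71 (no AMC adjustment).
S = 1000/71 − 10 = 290/71 in ≈ 4.085 in
Ia = 0.2S: 0.2·4.085 = 0.817 in (exactly 58/71)
Since P=8.120 > Ia=0.817: effective rainfall P−Ia = 12963/1775 in
Q = (12963/1775)²/((12963/1775) + 290/71) = (168039369/3150625)/(20213/1775) = 5794461/1237175 in ≈ 4.684 in

Q = 5794461/1237175 in ≈ 4.684 in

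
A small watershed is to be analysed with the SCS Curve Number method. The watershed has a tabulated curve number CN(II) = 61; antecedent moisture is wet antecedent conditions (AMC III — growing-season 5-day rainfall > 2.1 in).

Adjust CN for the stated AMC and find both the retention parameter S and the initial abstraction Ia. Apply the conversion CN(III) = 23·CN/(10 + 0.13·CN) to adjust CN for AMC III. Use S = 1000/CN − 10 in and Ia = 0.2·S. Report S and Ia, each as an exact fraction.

S = 3900/1403 in ≈ 2.780 in; Ia = 780/1403 in ≈ 0.556 in

Wet (AMC III): CN(III) = 23·61/(10 + 0.13·61) = 1403/(1793/100) = 140300/1793 ≈ 78.249
Max retention: S = 1000/(140300/1793) − 10 = 3900/1403 in (≈ 2.780 in)
Ia = 0.2·(3900/1403) = 780/1403 in ≈ 0.556 in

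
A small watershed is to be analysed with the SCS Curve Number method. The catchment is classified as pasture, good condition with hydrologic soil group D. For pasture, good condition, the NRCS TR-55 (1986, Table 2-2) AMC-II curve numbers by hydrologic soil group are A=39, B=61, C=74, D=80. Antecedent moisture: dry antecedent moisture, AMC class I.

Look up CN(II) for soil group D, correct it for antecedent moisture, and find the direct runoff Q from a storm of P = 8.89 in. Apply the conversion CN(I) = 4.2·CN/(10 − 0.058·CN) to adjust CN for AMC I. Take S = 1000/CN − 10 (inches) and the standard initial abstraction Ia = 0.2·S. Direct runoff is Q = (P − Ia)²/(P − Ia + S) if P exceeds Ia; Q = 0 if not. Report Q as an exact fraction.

NRCS table: pasture, good condition, soil group D → CN(II) = 80
Dry (AMC I): CN(I) = 4.2·80/(10 − 0.058·80) = 336/(134/25) = 4200/67 ≈ 62.687
Retention S: 1000/CN − 10 with CN=62.687 → S = 125/21 ≈ 5.952 in
Ia = 0.2·(125/21) = 25/21 in ≈ 1.190 in
P − Ia = 8.890 − 1.190 = 16169/2100 ≈ 7.700 in (> 0, runoff occurs)
Q: (16169/2100)² ÷ (28669/2100) = 261436561/60204900 in (≈ 4.342 in)

Q = 261436561/60204900 in ≈ 4.342 in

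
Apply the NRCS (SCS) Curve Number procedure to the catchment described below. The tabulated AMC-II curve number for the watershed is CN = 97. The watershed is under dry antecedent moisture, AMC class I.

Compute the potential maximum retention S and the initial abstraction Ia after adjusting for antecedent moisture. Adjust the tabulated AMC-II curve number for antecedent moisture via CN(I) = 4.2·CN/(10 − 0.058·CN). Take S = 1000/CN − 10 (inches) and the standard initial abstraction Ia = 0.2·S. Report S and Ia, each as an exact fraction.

S = 500/679 in ≈ 0.736 in; Ia = 100/679 in ≈ 0.147 in

Dry (AMC I): CN(I) = 4.2·97/(10 − 0.058·97) = (2037/5)/(2187/500) = 67900/729 ≈ 93.141
S = 1000/(67900/729) − 10 = 500/679 in ≈ 0.736 in
Ia = 0.2·(500/679) = 100/679 in ≈ 0.147 in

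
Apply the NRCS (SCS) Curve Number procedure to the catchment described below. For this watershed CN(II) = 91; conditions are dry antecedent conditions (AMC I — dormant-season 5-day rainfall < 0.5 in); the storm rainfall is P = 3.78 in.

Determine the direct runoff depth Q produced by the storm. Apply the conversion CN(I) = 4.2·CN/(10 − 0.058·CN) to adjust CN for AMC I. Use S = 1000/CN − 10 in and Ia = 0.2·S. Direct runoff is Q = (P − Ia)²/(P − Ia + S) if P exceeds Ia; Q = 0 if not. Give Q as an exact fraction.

CN(I) from CN(II)=91: (4.2·91)/(10 − 0.058·91) = 63700/787 ≈ 80.940
S = 1000/(63700/787) − 10 = 1500/637 in ≈ 2.355 in
Ia = 0.2S: 0.2·2.355 = 0.471 in (exactly 300/637)
Excess rainfall: 3.780 − 0.471 = 3.309 in; P > Ia so Q > 0
Q = (105393/31850)²/((105393/31850) + 1500/637) = (11107684449/1014422500)/(180393/31850) = 3702561483/1915172350 in ≈ 1.933 in

Q = 3702561483/1915172350 in ≈ 1.933 in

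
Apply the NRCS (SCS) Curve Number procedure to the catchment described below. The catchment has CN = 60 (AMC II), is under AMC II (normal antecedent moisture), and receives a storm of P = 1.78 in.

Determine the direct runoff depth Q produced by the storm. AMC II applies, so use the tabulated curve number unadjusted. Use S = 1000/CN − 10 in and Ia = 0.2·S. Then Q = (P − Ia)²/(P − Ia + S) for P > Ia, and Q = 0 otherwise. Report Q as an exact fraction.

CN(II) = 60; AMC II needs no correction.
S = 1000/60 − 10 = 20/3 in ≈ 6.667 in
Ia = 0.2S: 0.2·6.667 = 1.333 in (exactly 4/3)
P − Ia = 1.780 − 1.333 = 67/150 ≈ 0.447 in (> 0, runoff occurs)
Runoff Q = (P−Ia)²/(P−Ia+S) = (0.447)²/(0.447+6.667) = 4489/160050 ≈ 0.028 in

Q = 4489/160050 in ≈ 0.028 in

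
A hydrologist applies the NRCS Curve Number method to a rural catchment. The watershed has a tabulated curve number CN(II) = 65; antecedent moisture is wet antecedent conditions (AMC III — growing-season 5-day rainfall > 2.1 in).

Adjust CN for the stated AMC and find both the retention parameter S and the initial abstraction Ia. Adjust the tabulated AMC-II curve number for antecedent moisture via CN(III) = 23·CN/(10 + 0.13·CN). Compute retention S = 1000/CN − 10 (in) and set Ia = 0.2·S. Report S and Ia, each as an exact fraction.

CN(III) from CN(II)=65: (23·65)/(10 + 0.13·65) = 29900/369 ≈ 81.030
S = 1000/(29900/369) − 10 = 700/299 in ≈ 2.341 in
Ia = 0.2S: 0.2·2.341 = 0.468 in (exactly 140/299)

S = 700/299 in ≈ 2.341 in; Ia = 140/299 in ≈ 0.468 in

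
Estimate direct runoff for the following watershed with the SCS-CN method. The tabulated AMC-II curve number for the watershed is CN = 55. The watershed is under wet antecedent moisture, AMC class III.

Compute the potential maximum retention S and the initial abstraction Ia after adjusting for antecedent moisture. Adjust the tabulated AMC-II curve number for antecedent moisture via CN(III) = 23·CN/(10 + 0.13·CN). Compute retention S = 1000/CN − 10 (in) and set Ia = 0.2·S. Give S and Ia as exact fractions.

Adjust CN=55 to AMC III: 23·55/(10 + 0.13·55) → 1265 ÷ (343/20) = 25300/343 ≈ 73.761
Retention S: 1000/CN − 10 with CN=73.761 → S = 900/253 ≈ 3.557 in
Ia = 0.2·(900/253) = 180/253 in ≈ 0.711 in

S = 900/253 in ≈ 3.557 in; Ia = 180/253 in ≈ 0.711 in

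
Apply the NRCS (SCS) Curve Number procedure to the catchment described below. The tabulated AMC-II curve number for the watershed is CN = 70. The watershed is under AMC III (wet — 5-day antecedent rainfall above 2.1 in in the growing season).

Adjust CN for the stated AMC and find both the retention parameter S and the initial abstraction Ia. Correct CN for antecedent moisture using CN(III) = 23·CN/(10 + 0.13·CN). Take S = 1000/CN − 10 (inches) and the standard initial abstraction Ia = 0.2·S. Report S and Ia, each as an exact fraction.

CN(III) from CN(II)=70: (23·70)/(10 + 0.13·70) = 16100/191 ≈ 84.293
S = 1000/(16100/191) − 10 = 300/161 in ≈ 1.863 in
Ia = 0.2S: 0.2·1.863 = 0.373 in (exactly 60/161)

S = 300/161 in ≈ 1.863 in; Ia = 60/161 in ≈ 0.373 in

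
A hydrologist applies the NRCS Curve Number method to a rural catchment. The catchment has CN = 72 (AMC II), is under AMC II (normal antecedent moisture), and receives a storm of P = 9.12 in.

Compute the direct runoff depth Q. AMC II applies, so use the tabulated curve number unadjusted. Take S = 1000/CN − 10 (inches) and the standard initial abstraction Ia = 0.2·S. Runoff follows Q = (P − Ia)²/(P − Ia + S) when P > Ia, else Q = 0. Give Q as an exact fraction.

Q = 3523129/619200 in ≈ 5.690 in

CN(II) = 72; AMC II needs no correction.
Max retention: S = 1000/72 − 10 = 35/9 in (≈ 3.889 in)
Ia = 0.2·(35/9) = 7/9 in ≈ 0.778 in
Excess rainfall: 9.120 − 0.778 = 8.342 in; P > Ia so Q > 0
Q: (1877/225)² ÷ (2752/225) = 3523129/619200 in (≈ 5.690 in)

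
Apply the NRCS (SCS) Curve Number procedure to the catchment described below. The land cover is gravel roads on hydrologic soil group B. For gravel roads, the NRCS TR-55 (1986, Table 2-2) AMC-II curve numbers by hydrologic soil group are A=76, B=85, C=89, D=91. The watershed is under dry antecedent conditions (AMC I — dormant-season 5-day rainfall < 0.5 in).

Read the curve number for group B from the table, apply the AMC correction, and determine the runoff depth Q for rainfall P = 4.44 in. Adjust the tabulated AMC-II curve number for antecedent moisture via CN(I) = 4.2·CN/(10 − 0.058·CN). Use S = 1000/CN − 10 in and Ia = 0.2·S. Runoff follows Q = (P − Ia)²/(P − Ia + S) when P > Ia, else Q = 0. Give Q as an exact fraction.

NRCS table: gravel roads, soil group B → CN(II) = 85
Adjust CN=85 to AMC I: 4.2·85/(10 − 0.058·85) → 357 ÷ (507/100) = 11900/169 ≈ 70.414
S = 1000/(11900/169) − 10 = 500/119 in ≈ 4.202 in
Ia = 0.2S: 0.2·4.202 = 0.840 in (exactly 100/119)
Since P=4.440 > Ia=0.840: effective rainfall P−Ia = 10709/2975 in
Runoff Q = (P−Ia)²/(P−Ia+S) = (3.600)²/(3.600+4.202) = 114682681/69046775 ≈ 1.661 in

Q = 114682681/69046775 in ≈ 1.661 in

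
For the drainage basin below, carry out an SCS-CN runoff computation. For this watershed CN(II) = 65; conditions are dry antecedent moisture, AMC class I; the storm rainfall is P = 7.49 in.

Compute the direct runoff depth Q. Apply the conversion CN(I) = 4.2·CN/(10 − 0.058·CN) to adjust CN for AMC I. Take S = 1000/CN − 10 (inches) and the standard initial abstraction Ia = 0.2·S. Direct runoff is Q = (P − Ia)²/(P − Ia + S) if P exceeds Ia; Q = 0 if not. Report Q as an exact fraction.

Dry (AMC I): CN(I) = 4.2·65/(10 − 0.058·65) = 273/(623/100) = 3900/89 ≈ 43.820
Retention S: 1000/CN − 10 with CN=43.820 → S = 500/39 ≈ 12.821 in
Ia = 0.2S: 0.2·12.821 = 2.564 in (exactly 100/39)
P − Ia = 7.490 − 2.564 = 19211/3900 ≈ 4.926 in (> 0, runoff occurs)
Runoff Q = (P−Ia)²/(P−Ia+S) = (4.926)²/(4.926+12.821) = 369062521/269922900 ≈ 1.367 in

Q = 369062521/269922900 in ≈ 1.367 in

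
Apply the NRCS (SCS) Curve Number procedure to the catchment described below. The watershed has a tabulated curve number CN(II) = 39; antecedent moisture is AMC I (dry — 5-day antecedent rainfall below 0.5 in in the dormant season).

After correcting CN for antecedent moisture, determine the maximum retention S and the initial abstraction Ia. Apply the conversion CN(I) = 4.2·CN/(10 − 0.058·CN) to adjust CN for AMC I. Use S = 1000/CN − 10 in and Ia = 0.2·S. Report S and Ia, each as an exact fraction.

Adjust CN=39 to AMC I: 4.2·39/(10 − 0.058·39) → (819/5) ÷ (3869/500) = 81900/3869 ≈ 21.168
Retention S: 1000/CN − 10 with CN=21.168 → S = 30500/819 ≈ 37.241 in
Initial abstraction Ia = S/5 = (30500/819)/5 = 6100/819 ≈ 7.448 in

S = 30500/819 in ≈ 37.241 in; Ia = 6100/819 in ≈ 7.448 in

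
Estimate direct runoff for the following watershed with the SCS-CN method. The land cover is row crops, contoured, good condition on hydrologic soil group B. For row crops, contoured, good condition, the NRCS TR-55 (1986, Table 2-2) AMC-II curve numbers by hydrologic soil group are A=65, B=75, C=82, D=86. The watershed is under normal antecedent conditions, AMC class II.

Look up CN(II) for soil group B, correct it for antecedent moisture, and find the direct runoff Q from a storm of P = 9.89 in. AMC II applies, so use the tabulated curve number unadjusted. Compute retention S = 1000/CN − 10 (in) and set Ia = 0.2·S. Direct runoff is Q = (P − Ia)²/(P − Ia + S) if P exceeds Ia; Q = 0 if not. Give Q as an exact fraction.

Q = 7656289/1130100 in ≈ 6.775 in

NRCS table: row crops, contoured, good condition, soil group B → CN(II) = 75
AMC II — tabulated CN = 75 applies directly.
Max retention: S = 1000/75 − 10 = 10/3 in (≈ 3.333 in)
Initial abstraction Ia = S/5 = (10/3)/5 = 2/3 ≈ 0.667 in
P − Ia = 9.890 − 0.667 = 2767/300 ≈ 9.223 in (> 0, runoff occurs)
Runoff Q = (P−Ia)²/(P−Ia+S) = (9.223)²/(9.223+3.333) = 7656289/1130100 ≈ 6.775 in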